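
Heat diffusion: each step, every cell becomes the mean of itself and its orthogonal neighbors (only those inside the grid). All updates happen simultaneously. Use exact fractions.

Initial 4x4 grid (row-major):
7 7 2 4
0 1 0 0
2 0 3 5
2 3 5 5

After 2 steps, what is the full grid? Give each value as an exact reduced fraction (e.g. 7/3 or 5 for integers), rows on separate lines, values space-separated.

Answer: 137/36 413/120 107/40 5/2
293/120 227/100 109/50 87/40
229/120 19/10 257/100 131/40
35/18 319/120 141/40 49/12

Derivation:
After step 1:
  14/3 17/4 13/4 2
  5/2 8/5 6/5 9/4
  1 9/5 13/5 13/4
  7/3 5/2 4 5
After step 2:
  137/36 413/120 107/40 5/2
  293/120 227/100 109/50 87/40
  229/120 19/10 257/100 131/40
  35/18 319/120 141/40 49/12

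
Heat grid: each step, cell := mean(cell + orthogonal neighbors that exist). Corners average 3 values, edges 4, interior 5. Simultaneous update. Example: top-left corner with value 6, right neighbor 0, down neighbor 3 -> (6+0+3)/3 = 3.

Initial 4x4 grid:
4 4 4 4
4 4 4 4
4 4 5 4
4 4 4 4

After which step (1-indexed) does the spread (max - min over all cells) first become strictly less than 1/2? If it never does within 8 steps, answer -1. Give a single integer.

Step 1: max=17/4, min=4, spread=1/4
  -> spread < 1/2 first at step 1
Step 2: max=211/50, min=4, spread=11/50
Step 3: max=9967/2400, min=4, spread=367/2400
Step 4: max=44771/10800, min=2413/600, spread=1337/10800
Step 5: max=1337669/324000, min=72469/18000, spread=33227/324000
Step 6: max=40094327/9720000, min=436049/108000, spread=849917/9720000
Step 7: max=1200114347/291600000, min=6548533/1620000, spread=21378407/291600000
Step 8: max=35958462371/8748000000, min=1967688343/486000000, spread=540072197/8748000000

Answer: 1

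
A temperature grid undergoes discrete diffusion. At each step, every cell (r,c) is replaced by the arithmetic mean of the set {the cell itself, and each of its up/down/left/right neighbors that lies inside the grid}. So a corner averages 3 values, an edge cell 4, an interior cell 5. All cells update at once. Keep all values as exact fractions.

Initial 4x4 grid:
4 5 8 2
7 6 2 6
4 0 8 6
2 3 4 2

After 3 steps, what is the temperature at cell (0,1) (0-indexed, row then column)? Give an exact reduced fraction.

Answer: 9293/1800

Derivation:
Step 1: cell (0,1) = 23/4
Step 2: cell (0,1) = 29/6
Step 3: cell (0,1) = 9293/1800
Full grid after step 3:
  1061/216 9293/1800 1723/360 1085/216
  16981/3600 13393/3000 14893/3000 3341/720
  4427/1200 518/125 1039/250 5687/1200
  611/180 4027/1200 4927/1200 151/36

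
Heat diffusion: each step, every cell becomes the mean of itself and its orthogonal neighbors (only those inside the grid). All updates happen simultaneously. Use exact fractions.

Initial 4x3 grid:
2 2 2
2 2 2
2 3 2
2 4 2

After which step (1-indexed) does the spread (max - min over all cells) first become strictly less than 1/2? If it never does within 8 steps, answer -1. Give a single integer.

Answer: 3

Derivation:
Step 1: max=11/4, min=2, spread=3/4
Step 2: max=641/240, min=2, spread=161/240
Step 3: max=36691/14400, min=821/400, spread=1427/2880
  -> spread < 1/2 first at step 3
Step 4: max=2163929/864000, min=49979/24000, spread=72937/172800
Step 5: max=127508491/51840000, min=3042581/1440000, spread=719023/2073600
Step 6: max=7558447169/3110400000, min=61603793/28800000, spread=36209501/124416000
Step 7: max=448644652771/186624000000, min=11212024261/5184000000, spread=72018847/298598400
Step 8: max=26691270922889/11197440000000, min=678785813299/311040000000, spread=18039853153/89579520000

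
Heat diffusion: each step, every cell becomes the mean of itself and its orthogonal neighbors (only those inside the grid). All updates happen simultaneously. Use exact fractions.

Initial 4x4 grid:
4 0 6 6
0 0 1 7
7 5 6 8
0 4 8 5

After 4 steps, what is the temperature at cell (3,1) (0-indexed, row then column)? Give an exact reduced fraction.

Answer: 238657/54000

Derivation:
Step 1: cell (3,1) = 17/4
Step 2: cell (3,1) = 271/60
Step 3: cell (3,1) = 7873/1800
Step 4: cell (3,1) = 238657/54000
Full grid after step 4:
  82063/32400 627791/216000 852959/216000 298133/64800
  590771/216000 301531/90000 152239/36000 136633/27000
  741523/216000 699691/180000 18421/3750 1101/200
  247477/64800 238657/54000 18751/3600 6257/1080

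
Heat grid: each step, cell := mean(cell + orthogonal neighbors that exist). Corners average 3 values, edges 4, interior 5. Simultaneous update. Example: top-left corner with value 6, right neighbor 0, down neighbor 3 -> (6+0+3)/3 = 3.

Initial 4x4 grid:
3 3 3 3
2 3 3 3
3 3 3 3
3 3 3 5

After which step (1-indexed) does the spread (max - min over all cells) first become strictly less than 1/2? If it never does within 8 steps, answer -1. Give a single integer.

Answer: 4

Derivation:
Step 1: max=11/3, min=8/3, spread=1
Step 2: max=32/9, min=329/120, spread=293/360
Step 3: max=365/108, min=3029/1080, spread=23/40
Step 4: max=10763/3240, min=307157/108000, spread=154829/324000
  -> spread < 1/2 first at step 4
Step 5: max=1581499/486000, min=2777357/972000, spread=1587/4000
Step 6: max=23452001/7290000, min=84093593/29160000, spread=39977/120000
Step 7: max=278282357/87480000, min=2538203489/874800000, spread=1006667/3600000
Step 8: max=2070751019/656100000, min=76662055109/26244000000, spread=25382657/108000000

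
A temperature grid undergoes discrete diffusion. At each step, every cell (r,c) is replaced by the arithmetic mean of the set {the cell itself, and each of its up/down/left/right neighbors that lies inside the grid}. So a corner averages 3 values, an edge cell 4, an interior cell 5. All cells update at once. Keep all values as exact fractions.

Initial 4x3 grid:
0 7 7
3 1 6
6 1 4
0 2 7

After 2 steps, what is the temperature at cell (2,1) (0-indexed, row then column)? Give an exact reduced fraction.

Step 1: cell (2,1) = 14/5
Step 2: cell (2,1) = 159/50
Full grid after step 2:
  115/36 347/80 179/36
  179/60 343/100 289/60
  157/60 159/50 121/30
  23/9 123/40 34/9

Answer: 159/50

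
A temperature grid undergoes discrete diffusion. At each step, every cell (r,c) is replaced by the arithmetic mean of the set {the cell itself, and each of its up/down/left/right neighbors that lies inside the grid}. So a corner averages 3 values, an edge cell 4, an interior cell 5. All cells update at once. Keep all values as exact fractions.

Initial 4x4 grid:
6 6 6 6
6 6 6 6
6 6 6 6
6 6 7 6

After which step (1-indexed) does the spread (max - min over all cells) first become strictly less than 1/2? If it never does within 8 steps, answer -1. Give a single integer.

Answer: 1

Derivation:
Step 1: max=19/3, min=6, spread=1/3
  -> spread < 1/2 first at step 1
Step 2: max=751/120, min=6, spread=31/120
Step 3: max=6691/1080, min=6, spread=211/1080
Step 4: max=664843/108000, min=6, spread=16843/108000
Step 5: max=5970643/972000, min=54079/9000, spread=130111/972000
Step 6: max=178602367/29160000, min=3247159/540000, spread=3255781/29160000
Step 7: max=5349153691/874800000, min=3251107/540000, spread=82360351/874800000
Step 8: max=160215316891/26244000000, min=585706441/97200000, spread=2074577821/26244000000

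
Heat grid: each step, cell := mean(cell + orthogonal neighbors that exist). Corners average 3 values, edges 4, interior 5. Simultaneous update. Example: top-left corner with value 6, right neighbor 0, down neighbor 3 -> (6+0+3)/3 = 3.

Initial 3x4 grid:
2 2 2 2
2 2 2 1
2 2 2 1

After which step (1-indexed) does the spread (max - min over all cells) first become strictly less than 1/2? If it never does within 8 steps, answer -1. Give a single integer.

Answer: 2

Derivation:
Step 1: max=2, min=4/3, spread=2/3
Step 2: max=2, min=55/36, spread=17/36
  -> spread < 1/2 first at step 2
Step 3: max=2, min=3473/2160, spread=847/2160
Step 4: max=446/225, min=54169/32400, spread=2011/6480
Step 5: max=212287/108000, min=6645217/3888000, spread=199423/777600
Step 6: max=4204751/2160000, min=405655133/233280000, spread=1938319/9331200
Step 7: max=375355801/194400000, min=24631922947/13996800000, spread=95747789/559872000
Step 8: max=22354856059/11664000000, min=1492046744873/839808000000, spread=940023131/6718464000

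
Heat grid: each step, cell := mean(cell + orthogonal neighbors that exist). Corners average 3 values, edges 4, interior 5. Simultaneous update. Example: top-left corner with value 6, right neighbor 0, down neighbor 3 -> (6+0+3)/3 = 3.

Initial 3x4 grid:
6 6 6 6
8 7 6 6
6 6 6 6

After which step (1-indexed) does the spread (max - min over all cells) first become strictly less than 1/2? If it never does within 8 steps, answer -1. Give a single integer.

Answer: 3

Derivation:
Step 1: max=27/4, min=6, spread=3/4
Step 2: max=1601/240, min=6, spread=161/240
Step 3: max=94291/14400, min=2421/400, spread=1427/2880
  -> spread < 1/2 first at step 3
Step 4: max=5619929/864000, min=145979/24000, spread=72937/172800
Step 5: max=334868491/51840000, min=8802581/1440000, spread=719023/2073600
Step 6: max=20000047169/3110400000, min=176803793/28800000, spread=36209501/124416000
Step 7: max=1195140652771/186624000000, min=31948024261/5184000000, spread=72018847/298598400
Step 8: max=71481030922889/11197440000000, min=1922945813299/311040000000, spread=18039853153/89579520000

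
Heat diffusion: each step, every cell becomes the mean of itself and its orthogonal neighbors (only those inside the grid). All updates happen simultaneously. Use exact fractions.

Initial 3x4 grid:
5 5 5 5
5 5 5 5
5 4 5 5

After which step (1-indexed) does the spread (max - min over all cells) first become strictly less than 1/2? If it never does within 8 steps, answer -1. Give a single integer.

Answer: 1

Derivation:
Step 1: max=5, min=14/3, spread=1/3
  -> spread < 1/2 first at step 1
Step 2: max=5, min=569/120, spread=31/120
Step 3: max=5, min=5189/1080, spread=211/1080
Step 4: max=8953/1800, min=523103/108000, spread=14077/108000
Step 5: max=536317/108000, min=4719593/972000, spread=5363/48600
Step 6: max=297131/60000, min=142059191/29160000, spread=93859/1166400
Step 7: max=480663533/97200000, min=8537725519/1749600000, spread=4568723/69984000
Step 8: max=14398381111/2916000000, min=513099564371/104976000000, spread=8387449/167961600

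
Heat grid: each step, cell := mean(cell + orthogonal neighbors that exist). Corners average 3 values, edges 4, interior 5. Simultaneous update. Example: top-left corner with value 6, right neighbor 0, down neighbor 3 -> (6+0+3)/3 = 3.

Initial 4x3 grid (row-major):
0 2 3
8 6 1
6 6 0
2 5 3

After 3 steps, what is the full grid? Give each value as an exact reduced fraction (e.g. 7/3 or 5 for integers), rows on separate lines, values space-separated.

After step 1:
  10/3 11/4 2
  5 23/5 5/2
  11/2 23/5 5/2
  13/3 4 8/3
After step 2:
  133/36 761/240 29/12
  553/120 389/100 29/10
  583/120 106/25 46/15
  83/18 39/10 55/18
After step 3:
  8261/2160 47419/14400 679/240
  7673/1800 22571/6000 1841/600
  8243/1800 3991/1000 746/225
  4813/1080 2371/600 451/135

Answer: 8261/2160 47419/14400 679/240
7673/1800 22571/6000 1841/600
8243/1800 3991/1000 746/225
4813/1080 2371/600 451/135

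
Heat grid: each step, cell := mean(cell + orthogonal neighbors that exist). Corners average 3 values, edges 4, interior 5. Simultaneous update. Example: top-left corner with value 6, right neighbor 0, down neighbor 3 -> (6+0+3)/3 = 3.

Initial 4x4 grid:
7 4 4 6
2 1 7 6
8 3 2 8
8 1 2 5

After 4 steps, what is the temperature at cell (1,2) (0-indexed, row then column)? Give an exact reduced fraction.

Step 1: cell (1,2) = 4
Step 2: cell (1,2) = 119/25
Step 3: cell (1,2) = 26819/6000
Step 4: cell (1,2) = 834689/180000
Full grid after step 4:
  34543/8100 190147/43200 1016111/216000 332963/64800
  185677/43200 23779/5625 834689/180000 532393/108000
  917881/216000 755719/180000 10679/2500 1355/288
  277333/64800 439403/108000 6041/1440 1961/450

Answer: 834689/180000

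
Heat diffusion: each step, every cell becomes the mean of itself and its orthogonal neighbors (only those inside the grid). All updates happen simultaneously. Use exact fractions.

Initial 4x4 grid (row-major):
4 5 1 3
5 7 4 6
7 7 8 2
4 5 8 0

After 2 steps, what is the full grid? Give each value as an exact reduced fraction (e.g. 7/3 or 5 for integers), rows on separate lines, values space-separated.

After step 1:
  14/3 17/4 13/4 10/3
  23/4 28/5 26/5 15/4
  23/4 34/5 29/5 4
  16/3 6 21/4 10/3
After step 2:
  44/9 533/120 481/120 31/9
  653/120 138/25 118/25 977/240
  709/120 599/100 541/100 1013/240
  205/36 1403/240 1223/240 151/36

Answer: 44/9 533/120 481/120 31/9
653/120 138/25 118/25 977/240
709/120 599/100 541/100 1013/240
205/36 1403/240 1223/240 151/36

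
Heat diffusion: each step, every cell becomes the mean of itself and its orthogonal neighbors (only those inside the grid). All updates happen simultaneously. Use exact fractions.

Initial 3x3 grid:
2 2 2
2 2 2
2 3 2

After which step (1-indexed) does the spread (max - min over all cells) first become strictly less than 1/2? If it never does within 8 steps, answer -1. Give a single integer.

Answer: 1

Derivation:
Step 1: max=7/3, min=2, spread=1/3
  -> spread < 1/2 first at step 1
Step 2: max=547/240, min=2, spread=67/240
Step 3: max=4757/2160, min=407/200, spread=1807/10800
Step 4: max=1885963/864000, min=11161/5400, spread=33401/288000
Step 5: max=16781933/7776000, min=1123391/540000, spread=3025513/38880000
Step 6: max=6685726867/3110400000, min=60355949/28800000, spread=53531/995328
Step 7: max=399280925849/186624000000, min=16343116051/7776000000, spread=450953/11943936
Step 8: max=23903783560603/11197440000000, min=1967248610519/933120000000, spread=3799043/143327232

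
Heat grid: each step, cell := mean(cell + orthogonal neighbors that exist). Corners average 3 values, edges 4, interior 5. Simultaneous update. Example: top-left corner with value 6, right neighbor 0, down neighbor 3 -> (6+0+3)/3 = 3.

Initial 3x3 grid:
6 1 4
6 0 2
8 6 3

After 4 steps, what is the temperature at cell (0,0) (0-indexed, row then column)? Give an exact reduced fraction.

Step 1: cell (0,0) = 13/3
Step 2: cell (0,0) = 145/36
Step 3: cell (0,0) = 1711/432
Step 4: cell (0,0) = 100229/25920
Full grid after step 4:
  100229/25920 592133/172800 9793/3240
  60709/14400 88807/24000 187861/57600
  115219/25920 699283/172800 46187/12960

Answer: 100229/25920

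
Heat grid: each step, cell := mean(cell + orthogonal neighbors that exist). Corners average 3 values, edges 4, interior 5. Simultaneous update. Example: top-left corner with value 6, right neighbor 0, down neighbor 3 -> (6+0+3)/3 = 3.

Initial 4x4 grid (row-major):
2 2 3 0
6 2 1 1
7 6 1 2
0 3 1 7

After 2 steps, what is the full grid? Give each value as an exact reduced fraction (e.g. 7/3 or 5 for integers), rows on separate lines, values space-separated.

Answer: 59/18 629/240 401/240 23/18
59/15 153/50 97/50 401/240
121/30 333/100 267/100 557/240
127/36 379/120 331/120 109/36

Derivation:
After step 1:
  10/3 9/4 3/2 4/3
  17/4 17/5 8/5 1
  19/4 19/5 11/5 11/4
  10/3 5/2 3 10/3
After step 2:
  59/18 629/240 401/240 23/18
  59/15 153/50 97/50 401/240
  121/30 333/100 267/100 557/240
  127/36 379/120 331/120 109/36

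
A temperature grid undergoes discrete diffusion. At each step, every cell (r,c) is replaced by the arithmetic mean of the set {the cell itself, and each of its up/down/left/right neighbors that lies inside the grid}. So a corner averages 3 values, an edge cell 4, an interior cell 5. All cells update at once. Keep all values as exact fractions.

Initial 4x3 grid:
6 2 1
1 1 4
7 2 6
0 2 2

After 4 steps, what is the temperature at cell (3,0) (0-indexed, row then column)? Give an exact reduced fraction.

Step 1: cell (3,0) = 3
Step 2: cell (3,0) = 7/3
Step 3: cell (3,0) = 2017/720
Step 4: cell (3,0) = 1229/450
Full grid after step 4:
  1717/600 1174159/432000 178961/64800
  202729/72000 129869/45000 299281/108000
  208249/72000 251563/90000 318061/108000
  1229/450 1236679/432000 183851/64800

Answer: 1229/450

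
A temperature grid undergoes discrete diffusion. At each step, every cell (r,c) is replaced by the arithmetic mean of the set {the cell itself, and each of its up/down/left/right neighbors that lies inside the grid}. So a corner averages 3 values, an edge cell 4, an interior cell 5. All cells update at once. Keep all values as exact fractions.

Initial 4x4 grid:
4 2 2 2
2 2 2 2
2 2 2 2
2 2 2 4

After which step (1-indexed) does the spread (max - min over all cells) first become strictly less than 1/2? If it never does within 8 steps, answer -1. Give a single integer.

Step 1: max=8/3, min=2, spread=2/3
Step 2: max=23/9, min=2, spread=5/9
Step 3: max=257/108, min=25/12, spread=8/27
  -> spread < 1/2 first at step 3
Step 4: max=7523/3240, min=151/72, spread=91/405
Step 5: max=219953/97200, min=2561/1200, spread=782/6075
Step 6: max=1305811/583200, min=695623/324000, spread=8389/91125
Step 7: max=194017409/87480000, min=21021113/9720000, spread=75428/1366875
Step 8: max=5794415183/2624400000, min=42182009/19440000, spread=780031/20503125

Answer: 3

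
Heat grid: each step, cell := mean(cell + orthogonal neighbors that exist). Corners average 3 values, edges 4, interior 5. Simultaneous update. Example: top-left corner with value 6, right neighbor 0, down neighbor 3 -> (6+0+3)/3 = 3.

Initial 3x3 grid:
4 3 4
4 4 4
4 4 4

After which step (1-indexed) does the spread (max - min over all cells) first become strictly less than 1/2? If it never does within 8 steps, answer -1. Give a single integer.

Answer: 1

Derivation:
Step 1: max=4, min=11/3, spread=1/3
  -> spread < 1/2 first at step 1
Step 2: max=4, min=893/240, spread=67/240
Step 3: max=793/200, min=8203/2160, spread=1807/10800
Step 4: max=21239/5400, min=3298037/864000, spread=33401/288000
Step 5: max=2116609/540000, min=29874067/7776000, spread=3025513/38880000
Step 6: max=112444051/28800000, min=11976673133/3110400000, spread=53531/995328
Step 7: max=30312883949/7776000000, min=720463074151/186624000000, spread=450953/11943936
Step 8: max=3631471389481/933120000000, min=43280856439397/11197440000000, spread=3799043/143327232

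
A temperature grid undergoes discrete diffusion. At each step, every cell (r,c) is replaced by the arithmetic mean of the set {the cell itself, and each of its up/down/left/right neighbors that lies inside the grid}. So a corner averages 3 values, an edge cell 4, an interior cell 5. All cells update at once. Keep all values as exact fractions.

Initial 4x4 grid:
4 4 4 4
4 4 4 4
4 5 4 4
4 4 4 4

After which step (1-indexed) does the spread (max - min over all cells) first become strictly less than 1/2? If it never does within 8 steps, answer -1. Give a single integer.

Answer: 1

Derivation:
Step 1: max=17/4, min=4, spread=1/4
  -> spread < 1/2 first at step 1
Step 2: max=211/50, min=4, spread=11/50
Step 3: max=9967/2400, min=4, spread=367/2400
Step 4: max=44771/10800, min=2413/600, spread=1337/10800
Step 5: max=1337669/324000, min=72469/18000, spread=33227/324000
Step 6: max=40094327/9720000, min=436049/108000, spread=849917/9720000
Step 7: max=1200114347/291600000, min=6548533/1620000, spread=21378407/291600000
Step 8: max=35958462371/8748000000, min=1967688343/486000000, spread=540072197/8748000000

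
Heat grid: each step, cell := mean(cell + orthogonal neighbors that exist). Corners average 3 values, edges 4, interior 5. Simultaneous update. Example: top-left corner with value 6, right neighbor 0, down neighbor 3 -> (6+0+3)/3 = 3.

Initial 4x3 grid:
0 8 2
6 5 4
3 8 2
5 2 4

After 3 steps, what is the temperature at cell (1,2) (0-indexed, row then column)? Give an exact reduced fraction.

Step 1: cell (1,2) = 13/4
Step 2: cell (1,2) = 1117/240
Step 3: cell (1,2) = 29317/7200
Full grid after step 3:
  9907/2160 60559/14400 4811/1080
  7723/1800 14143/3000 29317/7200
  16711/3600 4101/1000 30997/7200
  1771/432 6871/1600 811/216

Answer: 29317/7200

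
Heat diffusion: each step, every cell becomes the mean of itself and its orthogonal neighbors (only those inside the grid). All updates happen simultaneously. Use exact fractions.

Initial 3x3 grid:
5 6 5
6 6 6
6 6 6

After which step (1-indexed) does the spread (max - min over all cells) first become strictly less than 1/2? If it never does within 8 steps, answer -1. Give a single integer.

Step 1: max=6, min=11/2, spread=1/2
Step 2: max=6, min=203/36, spread=13/36
  -> spread < 1/2 first at step 2
Step 3: max=853/144, min=8203/1440, spread=109/480
Step 4: max=21239/3600, min=148891/25920, spread=20149/129600
Step 5: max=3041909/518400, min=29874067/5184000, spread=545023/5184000
Step 6: max=37948763/6480000, min=1798856249/311040000, spread=36295/497664
Step 7: max=9087064169/1555200000, min=108089229403/18662400000, spread=305773/5971968
Step 8: max=90769424503/15552000000, min=6495149329841/1119744000000, spread=2575951/71663616

Answer: 2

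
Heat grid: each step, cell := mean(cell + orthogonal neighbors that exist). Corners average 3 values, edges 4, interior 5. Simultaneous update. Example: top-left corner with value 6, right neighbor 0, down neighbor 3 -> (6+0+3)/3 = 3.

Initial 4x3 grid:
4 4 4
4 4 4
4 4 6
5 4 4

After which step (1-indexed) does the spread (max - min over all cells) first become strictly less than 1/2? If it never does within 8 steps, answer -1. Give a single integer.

Answer: 3

Derivation:
Step 1: max=14/3, min=4, spread=2/3
Step 2: max=271/60, min=4, spread=31/60
Step 3: max=9649/2160, min=193/48, spread=241/540
  -> spread < 1/2 first at step 3
Step 4: max=570563/129600, min=29351/7200, spread=8449/25920
Step 5: max=34038757/7776000, min=885977/216000, spread=428717/1555200
Step 6: max=2027746943/466560000, min=26777819/6480000, spread=3989759/18662400
Step 7: max=121132828837/27993600000, min=807011273/194400000, spread=196928221/1119744000
Step 8: max=7238092854383/1679616000000, min=24313533191/5832000000, spread=1886362363/13436928000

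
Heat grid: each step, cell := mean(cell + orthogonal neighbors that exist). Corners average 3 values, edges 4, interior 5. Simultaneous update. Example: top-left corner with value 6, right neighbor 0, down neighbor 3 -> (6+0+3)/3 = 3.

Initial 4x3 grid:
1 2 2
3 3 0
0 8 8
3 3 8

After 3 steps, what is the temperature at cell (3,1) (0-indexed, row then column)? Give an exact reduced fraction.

Step 1: cell (3,1) = 11/2
Step 2: cell (3,1) = 547/120
Step 3: cell (3,1) = 33641/7200
Full grid after step 3:
  533/240 1031/450 5597/2160
  6217/2400 9379/3000 24401/7200
  8227/2400 1493/375 34031/7200
  297/80 33641/7200 11159/2160

Answer: 33641/7200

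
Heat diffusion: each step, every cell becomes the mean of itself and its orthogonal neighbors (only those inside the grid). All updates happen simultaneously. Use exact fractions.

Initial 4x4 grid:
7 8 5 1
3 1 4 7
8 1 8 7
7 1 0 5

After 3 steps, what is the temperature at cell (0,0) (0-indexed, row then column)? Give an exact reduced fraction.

Step 1: cell (0,0) = 6
Step 2: cell (0,0) = 16/3
Step 3: cell (0,0) = 3563/720
Full grid after step 3:
  3563/720 11599/2400 33149/7200 2089/432
  5747/1200 8769/2000 28031/6000 17047/3600
  15421/3600 25283/6000 8357/2000 5833/1200
  8993/2160 26837/7200 9911/2400 209/48

Answer: 3563/720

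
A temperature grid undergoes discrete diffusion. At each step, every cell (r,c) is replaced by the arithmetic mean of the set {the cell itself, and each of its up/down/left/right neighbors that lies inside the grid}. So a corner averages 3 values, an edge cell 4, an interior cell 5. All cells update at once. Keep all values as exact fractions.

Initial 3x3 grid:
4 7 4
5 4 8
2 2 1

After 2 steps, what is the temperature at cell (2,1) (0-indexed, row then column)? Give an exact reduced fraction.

Step 1: cell (2,1) = 9/4
Step 2: cell (2,1) = 847/240
Full grid after step 2:
  83/18 1297/240 46/9
  1037/240 101/25 389/80
  3 847/240 61/18

Answer: 847/240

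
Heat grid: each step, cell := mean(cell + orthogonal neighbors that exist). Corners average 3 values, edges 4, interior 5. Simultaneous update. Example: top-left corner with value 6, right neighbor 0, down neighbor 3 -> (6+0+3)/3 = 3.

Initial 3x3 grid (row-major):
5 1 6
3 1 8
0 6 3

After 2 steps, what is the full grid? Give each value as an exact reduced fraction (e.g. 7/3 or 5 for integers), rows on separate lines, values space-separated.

Answer: 17/6 301/80 17/4
241/80 163/50 569/120
31/12 449/120 38/9

Derivation:
After step 1:
  3 13/4 5
  9/4 19/5 9/2
  3 5/2 17/3
After step 2:
  17/6 301/80 17/4
  241/80 163/50 569/120
  31/12 449/120 38/9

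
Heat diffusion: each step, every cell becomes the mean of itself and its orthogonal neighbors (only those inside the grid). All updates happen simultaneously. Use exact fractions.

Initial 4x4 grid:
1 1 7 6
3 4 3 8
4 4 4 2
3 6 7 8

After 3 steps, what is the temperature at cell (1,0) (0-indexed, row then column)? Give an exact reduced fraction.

Answer: 2927/900

Derivation:
Step 1: cell (1,0) = 3
Step 2: cell (1,0) = 67/24
Step 3: cell (1,0) = 2927/900
Full grid after step 3:
  305/108 6469/1800 877/200 3809/720
  2927/900 5347/1500 9447/2000 4033/800
  3343/900 25949/6000 14099/3000 38641/7200
  9419/2160 33269/7200 37981/7200 1153/216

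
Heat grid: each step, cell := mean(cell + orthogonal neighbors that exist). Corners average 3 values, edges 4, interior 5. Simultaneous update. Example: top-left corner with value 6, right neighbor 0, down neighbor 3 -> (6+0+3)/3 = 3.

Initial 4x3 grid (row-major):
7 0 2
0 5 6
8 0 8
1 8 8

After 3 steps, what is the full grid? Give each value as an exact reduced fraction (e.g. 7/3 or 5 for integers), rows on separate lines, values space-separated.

Answer: 6647/2160 1733/480 7477/2160
5611/1440 143/40 6551/1440
1129/288 6023/1200 479/96
5279/1080 14329/2880 1079/180

Derivation:
After step 1:
  7/3 7/2 8/3
  5 11/5 21/4
  9/4 29/5 11/2
  17/3 17/4 8
After step 2:
  65/18 107/40 137/36
  707/240 87/20 937/240
  1123/240 4 491/80
  73/18 1423/240 71/12
After step 3:
  6647/2160 1733/480 7477/2160
  5611/1440 143/40 6551/1440
  1129/288 6023/1200 479/96
  5279/1080 14329/2880 1079/180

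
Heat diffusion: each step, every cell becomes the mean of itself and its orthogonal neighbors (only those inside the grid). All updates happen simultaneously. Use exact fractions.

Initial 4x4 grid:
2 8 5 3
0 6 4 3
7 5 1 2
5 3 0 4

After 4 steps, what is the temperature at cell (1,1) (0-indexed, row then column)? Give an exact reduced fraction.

Step 1: cell (1,1) = 23/5
Step 2: cell (1,1) = 109/25
Step 3: cell (1,1) = 4903/1200
Step 4: cell (1,1) = 29153/7200
Full grid after step 4:
  275963/64800 181621/43200 871177/216000 245173/64800
  2237/540 29153/7200 132731/36000 369431/108000
  3031/750 74341/20000 194729/60000 103573/36000
  83773/21600 255871/72000 211711/72000 56827/21600

Answer: 29153/7200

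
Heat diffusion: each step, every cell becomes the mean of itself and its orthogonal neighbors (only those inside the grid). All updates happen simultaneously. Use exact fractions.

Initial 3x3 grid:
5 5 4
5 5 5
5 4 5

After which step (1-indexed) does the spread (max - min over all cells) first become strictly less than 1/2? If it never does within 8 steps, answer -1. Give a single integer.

Step 1: max=5, min=14/3, spread=1/3
  -> spread < 1/2 first at step 1
Step 2: max=59/12, min=1133/240, spread=47/240
Step 3: max=389/80, min=5099/1080, spread=61/432
Step 4: max=209167/43200, min=307363/64800, spread=511/5184
Step 5: max=12500149/2592000, min=18480911/3888000, spread=4309/62208
Step 6: max=249501901/51840000, min=1111416367/233280000, spread=36295/746496
Step 7: max=44835150941/9331200000, min=66774956099/13996800000, spread=305773/8957952
Step 8: max=2687378070527/559872000000, min=4010942488603/839808000000, spread=2575951/107495424

Answer: 1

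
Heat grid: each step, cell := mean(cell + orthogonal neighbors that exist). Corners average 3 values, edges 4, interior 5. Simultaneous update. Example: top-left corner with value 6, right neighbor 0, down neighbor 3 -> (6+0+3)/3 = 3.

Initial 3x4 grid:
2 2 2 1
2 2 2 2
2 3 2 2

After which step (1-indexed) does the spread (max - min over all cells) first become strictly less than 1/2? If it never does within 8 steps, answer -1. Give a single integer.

Step 1: max=7/3, min=5/3, spread=2/3
Step 2: max=271/120, min=31/18, spread=193/360
Step 3: max=2371/1080, min=391/216, spread=52/135
  -> spread < 1/2 first at step 3
Step 4: max=69841/32400, min=241499/129600, spread=7573/25920
Step 5: max=1036871/486000, min=14771431/7776000, spread=363701/1555200
Step 6: max=123069833/58320000, min=899428289/466560000, spread=681043/3732480
Step 7: max=1831296043/874800000, min=54519157051/27993600000, spread=163292653/1119744000
Step 8: max=218242210699/104976000000, min=3297503565809/1679616000000, spread=1554974443/13436928000

Answer: 3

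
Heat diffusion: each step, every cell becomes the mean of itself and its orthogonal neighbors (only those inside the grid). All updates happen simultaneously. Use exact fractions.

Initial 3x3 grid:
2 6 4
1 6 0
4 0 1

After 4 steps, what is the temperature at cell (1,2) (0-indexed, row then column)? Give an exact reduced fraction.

Answer: 2253469/864000

Derivation:
Step 1: cell (1,2) = 11/4
Step 2: cell (1,2) = 541/240
Step 3: cell (1,2) = 39227/14400
Step 4: cell (1,2) = 2253469/864000
Full grid after step 4:
  138019/43200 1328047/432000 396607/129600
  2411719/864000 1018453/360000 2253469/864000
  83183/32400 675323/288000 153641/64800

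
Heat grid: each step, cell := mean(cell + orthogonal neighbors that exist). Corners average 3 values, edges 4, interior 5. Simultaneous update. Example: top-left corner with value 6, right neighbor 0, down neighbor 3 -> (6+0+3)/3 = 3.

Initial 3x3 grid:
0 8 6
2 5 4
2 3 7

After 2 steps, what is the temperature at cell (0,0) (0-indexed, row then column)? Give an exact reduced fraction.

Answer: 31/9

Derivation:
Step 1: cell (0,0) = 10/3
Step 2: cell (0,0) = 31/9
Full grid after step 2:
  31/9 1109/240 65/12
  739/240 423/100 617/120
  53/18 313/80 173/36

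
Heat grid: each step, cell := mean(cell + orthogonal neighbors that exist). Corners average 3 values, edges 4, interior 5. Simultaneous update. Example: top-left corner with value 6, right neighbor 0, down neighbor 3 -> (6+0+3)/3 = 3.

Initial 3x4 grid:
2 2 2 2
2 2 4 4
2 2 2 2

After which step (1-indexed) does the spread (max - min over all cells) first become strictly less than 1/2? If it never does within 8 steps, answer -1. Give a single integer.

Answer: 5

Derivation:
Step 1: max=3, min=2, spread=1
Step 2: max=167/60, min=2, spread=47/60
Step 3: max=9781/3600, min=417/200, spread=91/144
Step 4: max=571199/216000, min=2573/1200, spread=108059/216000
Step 5: max=33783661/12960000, min=522659/240000, spread=222403/518400
  -> spread < 1/2 first at step 5
Step 6: max=1995925799/777600000, min=95760643/43200000, spread=10889369/31104000
Step 7: max=118456455541/46656000000, min=5816191537/2592000000, spread=110120063/373248000
Step 8: max=7035679516319/2799360000000, min=117645327161/51840000000, spread=5462654797/22394880000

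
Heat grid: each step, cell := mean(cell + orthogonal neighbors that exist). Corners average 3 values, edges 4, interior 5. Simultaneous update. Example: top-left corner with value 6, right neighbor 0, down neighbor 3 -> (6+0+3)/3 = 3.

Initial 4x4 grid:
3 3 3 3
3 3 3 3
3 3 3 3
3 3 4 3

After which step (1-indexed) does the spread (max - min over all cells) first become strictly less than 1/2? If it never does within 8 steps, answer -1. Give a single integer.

Step 1: max=10/3, min=3, spread=1/3
  -> spread < 1/2 first at step 1
Step 2: max=391/120, min=3, spread=31/120
Step 3: max=3451/1080, min=3, spread=211/1080
Step 4: max=340843/108000, min=3, spread=16843/108000
Step 5: max=3054643/972000, min=27079/9000, spread=130111/972000
Step 6: max=91122367/29160000, min=1627159/540000, spread=3255781/29160000
Step 7: max=2724753691/874800000, min=1631107/540000, spread=82360351/874800000
Step 8: max=81483316891/26244000000, min=294106441/97200000, spread=2074577821/26244000000

Answer: 1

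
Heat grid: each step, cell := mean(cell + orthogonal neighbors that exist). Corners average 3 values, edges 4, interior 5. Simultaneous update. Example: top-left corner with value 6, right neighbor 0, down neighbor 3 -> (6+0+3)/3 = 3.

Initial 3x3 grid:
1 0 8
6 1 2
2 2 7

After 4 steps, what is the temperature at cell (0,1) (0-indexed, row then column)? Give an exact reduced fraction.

Answer: 1238879/432000

Derivation:
Step 1: cell (0,1) = 5/2
Step 2: cell (0,1) = 311/120
Step 3: cell (0,1) = 20557/7200
Step 4: cell (0,1) = 1238879/432000
Full grid after step 4:
  87781/32400 1238879/432000 101431/32400
  1193879/432000 541873/180000 462793/144000
  189137/64800 222209/72000 214837/64800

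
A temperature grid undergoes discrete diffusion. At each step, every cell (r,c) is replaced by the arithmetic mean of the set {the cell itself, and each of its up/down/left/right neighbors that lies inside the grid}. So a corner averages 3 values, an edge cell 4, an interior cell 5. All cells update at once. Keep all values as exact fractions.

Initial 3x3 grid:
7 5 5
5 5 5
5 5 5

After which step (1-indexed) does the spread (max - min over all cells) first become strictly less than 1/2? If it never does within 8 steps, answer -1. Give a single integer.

Step 1: max=17/3, min=5, spread=2/3
Step 2: max=50/9, min=5, spread=5/9
Step 3: max=581/108, min=5, spread=41/108
  -> spread < 1/2 first at step 3
Step 4: max=34531/6480, min=911/180, spread=347/1296
Step 5: max=2050937/388800, min=9157/1800, spread=2921/15552
Step 6: max=122468539/23328000, min=1105483/216000, spread=24611/186624
Step 7: max=7317122033/1399680000, min=24956741/4860000, spread=207329/2239488
Step 8: max=437933952451/83980800000, min=1334801599/259200000, spread=1746635/26873856

Answer: 3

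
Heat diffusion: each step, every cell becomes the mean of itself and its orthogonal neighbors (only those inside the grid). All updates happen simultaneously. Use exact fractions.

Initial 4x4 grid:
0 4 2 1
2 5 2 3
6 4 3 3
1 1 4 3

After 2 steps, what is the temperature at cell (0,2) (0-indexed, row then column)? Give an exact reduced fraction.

Answer: 5/2

Derivation:
Step 1: cell (0,2) = 9/4
Step 2: cell (0,2) = 5/2
Full grid after step 2:
  8/3 13/5 5/2 13/6
  119/40 81/25 141/50 41/16
  389/120 323/100 63/20 707/240
  101/36 703/240 707/240 109/36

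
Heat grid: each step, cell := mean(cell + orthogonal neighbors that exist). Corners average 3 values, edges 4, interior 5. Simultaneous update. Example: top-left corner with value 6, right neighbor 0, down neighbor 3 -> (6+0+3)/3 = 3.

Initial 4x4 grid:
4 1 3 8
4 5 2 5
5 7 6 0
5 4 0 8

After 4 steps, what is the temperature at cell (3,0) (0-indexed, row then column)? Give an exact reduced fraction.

Step 1: cell (3,0) = 14/3
Step 2: cell (3,0) = 167/36
Step 3: cell (3,0) = 10249/2160
Step 4: cell (3,0) = 292207/64800
Full grid after step 4:
  42289/10800 275137/72000 173527/43200 52087/12960
  98239/24000 123877/30000 712181/180000 3563/864
  970567/216000 759529/180000 9347/2250 422159/108000
  292207/64800 476591/108000 431279/108000 64339/16200

Answer: 292207/64800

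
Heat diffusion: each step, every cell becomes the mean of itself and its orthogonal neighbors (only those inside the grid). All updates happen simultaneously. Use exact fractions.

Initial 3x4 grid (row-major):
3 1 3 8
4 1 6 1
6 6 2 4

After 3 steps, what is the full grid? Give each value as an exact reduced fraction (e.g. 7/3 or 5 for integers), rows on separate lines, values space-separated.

After step 1:
  8/3 2 9/2 4
  7/2 18/5 13/5 19/4
  16/3 15/4 9/2 7/3
After step 2:
  49/18 383/120 131/40 53/12
  151/40 309/100 399/100 821/240
  151/36 1031/240 791/240 139/36
After step 3:
  436/135 11051/3600 2231/600 889/240
  8269/2400 7337/2000 10243/3000 56479/14400
  8831/2160 26777/7200 27797/7200 476/135

Answer: 436/135 11051/3600 2231/600 889/240
8269/2400 7337/2000 10243/3000 56479/14400
8831/2160 26777/7200 27797/7200 476/135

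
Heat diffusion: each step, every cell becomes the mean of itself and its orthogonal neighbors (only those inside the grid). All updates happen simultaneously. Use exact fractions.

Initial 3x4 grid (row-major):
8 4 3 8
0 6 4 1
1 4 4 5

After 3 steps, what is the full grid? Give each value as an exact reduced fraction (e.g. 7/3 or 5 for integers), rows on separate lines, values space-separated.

After step 1:
  4 21/4 19/4 4
  15/4 18/5 18/5 9/2
  5/3 15/4 17/4 10/3
After step 2:
  13/3 22/5 22/5 53/12
  781/240 399/100 207/50 463/120
  55/18 199/60 56/15 145/36
After step 3:
  959/240 5137/1200 5207/1200 169/40
  52679/14400 22921/6000 12073/3000 29597/7200
  6931/2160 6343/1800 856/225 4183/1080

Answer: 959/240 5137/1200 5207/1200 169/40
52679/14400 22921/6000 12073/3000 29597/7200
6931/2160 6343/1800 856/225 4183/1080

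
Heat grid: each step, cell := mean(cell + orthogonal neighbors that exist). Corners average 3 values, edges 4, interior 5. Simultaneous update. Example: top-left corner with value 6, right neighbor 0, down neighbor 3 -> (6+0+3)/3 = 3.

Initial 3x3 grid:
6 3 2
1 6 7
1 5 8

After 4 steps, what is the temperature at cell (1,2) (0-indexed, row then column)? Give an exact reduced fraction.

Answer: 4156681/864000

Derivation:
Step 1: cell (1,2) = 23/4
Step 2: cell (1,2) = 1249/240
Step 3: cell (1,2) = 72923/14400
Step 4: cell (1,2) = 4156681/864000
Full grid after step 4:
  507493/129600 3651431/864000 25057/5400
  1699403/432000 796361/180000 4156681/864000
  266459/64800 54223/12000 644393/129600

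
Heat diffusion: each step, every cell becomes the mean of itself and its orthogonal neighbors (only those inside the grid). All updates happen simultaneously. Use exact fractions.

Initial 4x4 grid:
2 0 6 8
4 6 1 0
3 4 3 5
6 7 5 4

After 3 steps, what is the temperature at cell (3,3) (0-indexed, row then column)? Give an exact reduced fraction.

Answer: 8971/2160

Derivation:
Step 1: cell (3,3) = 14/3
Step 2: cell (3,3) = 149/36
Step 3: cell (3,3) = 8971/2160
Full grid after step 3:
  451/144 2707/800 25603/7200 8167/2160
  541/150 7009/2000 4373/1200 13199/3600
  1907/450 25391/6000 23701/6000 13727/3600
  10481/2160 34007/7200 31759/7200 8971/2160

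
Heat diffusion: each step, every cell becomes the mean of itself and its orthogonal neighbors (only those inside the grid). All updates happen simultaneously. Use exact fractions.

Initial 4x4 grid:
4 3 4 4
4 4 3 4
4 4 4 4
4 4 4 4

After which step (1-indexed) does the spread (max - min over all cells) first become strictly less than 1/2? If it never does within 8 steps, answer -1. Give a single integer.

Step 1: max=4, min=7/2, spread=1/2
Step 2: max=4, min=871/240, spread=89/240
  -> spread < 1/2 first at step 2
Step 3: max=4, min=8899/2400, spread=701/2400
Step 4: max=15851/4000, min=161831/43200, spread=46799/216000
Step 5: max=213329/54000, min=8143303/2160000, spread=389857/2160000
Step 6: max=212273/54000, min=736640041/194400000, spread=27542759/194400000
Step 7: max=19049989/4860000, min=7386828799/1944000000, spread=77722267/648000000
Step 8: max=18998729029/4860000000, min=222277622899/58320000000, spread=5707125449/58320000000

Answer: 2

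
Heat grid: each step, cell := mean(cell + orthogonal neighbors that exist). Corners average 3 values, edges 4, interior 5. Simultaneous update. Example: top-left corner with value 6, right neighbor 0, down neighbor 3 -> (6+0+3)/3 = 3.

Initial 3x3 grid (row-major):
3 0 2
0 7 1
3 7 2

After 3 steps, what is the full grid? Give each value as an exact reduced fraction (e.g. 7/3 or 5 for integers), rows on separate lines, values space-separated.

After step 1:
  1 3 1
  13/4 3 3
  10/3 19/4 10/3
After step 2:
  29/12 2 7/3
  127/48 17/5 31/12
  34/9 173/48 133/36
After step 3:
  113/48 203/80 83/36
  8813/2880 427/150 1081/360
  361/108 10423/2880 1423/432

Answer: 113/48 203/80 83/36
8813/2880 427/150 1081/360
361/108 10423/2880 1423/432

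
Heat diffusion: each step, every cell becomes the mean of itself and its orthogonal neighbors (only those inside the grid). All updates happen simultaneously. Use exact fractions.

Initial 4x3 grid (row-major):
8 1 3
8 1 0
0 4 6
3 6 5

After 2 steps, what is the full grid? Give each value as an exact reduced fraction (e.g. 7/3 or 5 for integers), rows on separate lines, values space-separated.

Answer: 79/18 261/80 85/36
247/60 81/25 623/240
18/5 91/25 919/240
15/4 497/120 167/36

Derivation:
After step 1:
  17/3 13/4 4/3
  17/4 14/5 5/2
  15/4 17/5 15/4
  3 9/2 17/3
After step 2:
  79/18 261/80 85/36
  247/60 81/25 623/240
  18/5 91/25 919/240
  15/4 497/120 167/36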